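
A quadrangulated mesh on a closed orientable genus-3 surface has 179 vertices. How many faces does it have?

χ = 2 − 2·3 = -4, and every face is a square so 4F = 2E.
V − E + F = -4 with E = 4F/2 gives 179 − (4/2 − 1)·F = -4, so F = 183 and E = 366.

183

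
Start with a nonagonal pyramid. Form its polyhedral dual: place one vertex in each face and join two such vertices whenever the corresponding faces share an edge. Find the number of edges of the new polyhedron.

18

The base solid has V = 10, E = 18, F = 10.
The dual swaps V and F and preserves E: V′ = F = 10, E′ = E = 18, F′ = V = 10.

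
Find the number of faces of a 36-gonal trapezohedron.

72

The n-trapezohedron (dual of the n-antiprism) has V = 2·36 + 2 = 74, E = 4·36 = 144, F = 2·36 = 72.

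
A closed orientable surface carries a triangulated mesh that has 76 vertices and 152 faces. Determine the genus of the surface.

1

Every face is a triangle, so 2E = 3·152 = 456, giving E = 228.
χ = V − E + F = 76 − 228 + 152 = 0.
For a closed orientable surface χ = 2 − 2g, so g = (2 − (0))/2 = 1.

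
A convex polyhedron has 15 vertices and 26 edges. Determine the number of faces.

13

Here V − E + F = 2.
F = 2 − V + E = 2 − 15 + 26 = 13.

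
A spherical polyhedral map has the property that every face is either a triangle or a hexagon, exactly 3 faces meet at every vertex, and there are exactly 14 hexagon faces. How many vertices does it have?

Let x be the number of triangles; then F = 14 + x.
Edge–face incidences: 2E = 6·14 + 3·x = 84 + 3x.
Every vertex has degree 3, so 3V = 2E.
Euler: V − E + F = 2 ⇒ (2E)/3 − E + (14 + x) = 2.
Multiply by 6: 2·(2E) − 3·(2E) + 6·(14 + x) = 12, i.e. 84 + 6x − (84 + 3x) = 12.
Collecting terms: 3x = 12, so x = 4.
Then 2E = 84 + 3·4 = 96, so E = 48, V = 2E/3 = 32, F = 14 + 4 = 18.

32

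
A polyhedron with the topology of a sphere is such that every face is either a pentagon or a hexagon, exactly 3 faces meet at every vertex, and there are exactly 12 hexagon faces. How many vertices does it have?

44

Let x be the number of pentagons; then F = 12 + x.
Edge–face incidences: 2E = 6·12 + 5·x = 72 + 5x.
Every vertex has degree 3, so 3V = 2E.
Euler: V − E + F = 2 ⇒ (2E)/3 − E + (12 + x) = 2.
Multiply by 6: 2·(2E) − 3·(2E) + 6·(12 + x) = 12, i.e. 72 + 6x − (72 + 5x) = 12.
Collecting terms: x = 12.
Then 2E = 72 + 5·12 = 132, so E = 66, V = 2E/3 = 44, F = 12 + 12 = 24.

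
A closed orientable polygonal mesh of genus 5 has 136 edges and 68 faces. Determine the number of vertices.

60

For a closed orientable surface of genus 5, χ = 2 − 2·5 = -8.
V = -8 + E − F = -8 + 136 − 68 = 60.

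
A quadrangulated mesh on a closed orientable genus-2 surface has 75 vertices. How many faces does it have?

77

χ = 2 − 2·2 = -2, and every face is a square so 4F = 2E.
V − E + F = -2 with E = 4F/2 gives 75 − (4/2 − 1)·F = -2, so F = 77 and E = 154.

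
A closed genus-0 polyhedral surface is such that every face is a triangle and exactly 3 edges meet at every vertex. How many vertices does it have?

Each face has 3 edges and each edge borders two faces, so 2E = 3F.
Each vertex has degree 3, so 3V = 2E and hence V = 3F/3.
Euler: V − E + F = 2 ⇒ (3F/3) − (3F/2) + F = 2.
Multiply by 6: (6 − 9 + 6)F = 12, i.e. 3F = 12.
So F = 4, E = 3·4/2 = 6, V = 3·4/3 = 4.

4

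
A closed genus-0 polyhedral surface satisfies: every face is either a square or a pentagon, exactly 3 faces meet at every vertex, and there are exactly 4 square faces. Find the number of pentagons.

4

Let x be the number of pentagons; then F = 4 + x.
Edge–face incidences: 2E = 4·4 + 5·x = 16 + 5x.
Every vertex has degree 3, so 3V = 2E.
Euler: V − E + F = 2 ⇒ (2E)/3 − E + (4 + x) = 2.
Multiply by 6: 2·(2E) − 3·(2E) + 6·(4 + x) = 12, i.e. 24 + 6x − (16 + 5x) = 12.
Collecting terms: x + 8 = 12, so x = 4.
Then 2E = 16 + 5·4 = 36, so E = 18, V = 2E/3 = 12, F = 4 + 4 = 8.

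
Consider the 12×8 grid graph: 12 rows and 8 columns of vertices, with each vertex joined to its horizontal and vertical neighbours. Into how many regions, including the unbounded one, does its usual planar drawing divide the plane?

The grid has V = 12·8 = 96 vertices and E = 12·7 + 8·11 = 172 edges.
F = 2 − V + E = 2 − 96 + 172 = 78.

78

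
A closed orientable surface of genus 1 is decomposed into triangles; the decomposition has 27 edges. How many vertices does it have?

χ = 2 − 2·1 = 0, and every face is a triangle so 3F = 2E.
F = 2E/3 = 18. Then V = 0 + E − F = 0 + 27 − 18 = 9.

9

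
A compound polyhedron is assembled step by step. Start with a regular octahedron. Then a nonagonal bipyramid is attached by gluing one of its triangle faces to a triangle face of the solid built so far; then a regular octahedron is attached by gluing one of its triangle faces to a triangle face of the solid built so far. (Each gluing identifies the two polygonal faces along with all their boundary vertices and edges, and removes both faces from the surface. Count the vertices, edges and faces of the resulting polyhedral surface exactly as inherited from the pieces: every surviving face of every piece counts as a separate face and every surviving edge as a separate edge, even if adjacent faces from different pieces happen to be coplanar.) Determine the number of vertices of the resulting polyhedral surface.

17

A regular octahedron: V=6, E=12, F=8.
Attach a nonagonal bipyramid (V=11, E=27, F=18) along a 3-gon: merge 3 vertices and 3 edges, delete both glued faces → V=14, E=36, F=24.
Attach a regular octahedron (V=6, E=12, F=8) along a 3-gon: merge 3 vertices and 3 edges, delete both glued faces → V=17, E=45, F=30.
Check: V − E + F = 17 − 45 + 30 = 2.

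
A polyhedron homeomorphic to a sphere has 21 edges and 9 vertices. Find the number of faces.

Here V − E + F = 2.
F = 2 − V + E = 2 − 9 + 21 = 14.

14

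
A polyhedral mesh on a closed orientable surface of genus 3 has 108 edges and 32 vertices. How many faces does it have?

For a closed orientable surface of genus 3, χ = 2 − 2·3 = -4.
F = -4 − V + E = -4 − 32 + 108 = 72.

72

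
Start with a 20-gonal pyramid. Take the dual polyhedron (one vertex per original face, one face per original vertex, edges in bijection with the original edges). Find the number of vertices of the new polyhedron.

21

The base solid has V = 21, E = 40, F = 21.
The dual swaps V and F and preserves E: V′ = F = 21, E′ = E = 40, F′ = V = 21.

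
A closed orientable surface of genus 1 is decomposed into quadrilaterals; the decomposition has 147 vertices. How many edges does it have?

294

χ = 2 − 2·1 = 0, and every face is a square so 4F = 2E.
V − E + F = 0 with E = 4F/2 gives 147 − (4/2 − 1)·F = 0, so F = 147 and E = 294.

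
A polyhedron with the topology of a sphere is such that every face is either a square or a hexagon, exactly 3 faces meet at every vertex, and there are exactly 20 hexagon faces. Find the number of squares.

Let x be the number of squares; then F = 20 + x.
Edge–face incidences: 2E = 6·20 + 4·x = 120 + 4x.
Every vertex has degree 3, so 3V = 2E.
Euler: V − E + F = 2 ⇒ (2E)/3 − E + (20 + x) = 2.
Multiply by 6: 2·(2E) − 3·(2E) + 6·(20 + x) = 12, i.e. 120 + 6x − (120 + 4x) = 12.
Collecting terms: 2x = 12, so x = 6.
Then 2E = 120 + 4·6 = 144, so E = 72, V = 2E/3 = 48, F = 20 + 6 = 26.

6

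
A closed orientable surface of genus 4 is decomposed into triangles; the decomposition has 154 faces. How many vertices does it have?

71

χ = 2 − 2·4 = -6, and every face is a triangle so 3F = 2E.
E = 3·154/2 = 231. Then V = -6 + E − F = -6 + 231 − 154 = 71.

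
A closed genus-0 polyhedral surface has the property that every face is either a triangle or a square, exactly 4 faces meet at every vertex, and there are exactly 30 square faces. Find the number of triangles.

8

Let x be the number of triangles; then F = 30 + x.
Edge–face incidences: 2E = 4·30 + 3·x = 120 + 3x.
Every vertex has degree 4, so 4V = 2E.
Euler: V − E + F = 2 ⇒ (2E)/4 − E + (30 + x) = 2.
Multiply by 8: 2·(2E) − 4·(2E) + 8·(30 + x) = 16, i.e. 240 + 8x − 2·(120 + 3x) = 16.
Collecting terms: 2x = 16, so x = 8.
Then 2E = 120 + 3·8 = 144, so E = 72, V = 2E/4 = 36, F = 30 + 8 = 38.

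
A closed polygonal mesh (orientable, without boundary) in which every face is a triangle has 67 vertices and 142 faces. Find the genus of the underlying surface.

3

Every face is a triangle, so 2E = 3·142 = 426, giving E = 213.
χ = V − E + F = 67 − 213 + 142 = -4.
For a closed orientable surface χ = 2 − 2g, so g = (2 − (-4))/2 = 3.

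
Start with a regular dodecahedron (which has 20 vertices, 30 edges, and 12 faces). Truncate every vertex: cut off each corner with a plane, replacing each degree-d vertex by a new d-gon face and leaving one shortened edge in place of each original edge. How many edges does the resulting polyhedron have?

90

Truncation replaces each original edge-end by a new vertex, so V′ = 2E = 60.
Each original edge survives, and each old vertex of degree d contributes d new edges; summing degrees gives Σd = 2E, so E′ = E + 2E = 3E = 90.
Each original face survives and each original vertex becomes one new face: F′ = F + V = 32.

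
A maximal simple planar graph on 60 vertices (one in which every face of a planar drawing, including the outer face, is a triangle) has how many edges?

In a plane triangulation 3F = 2E and V − E + F = 2, so E = 3V − 6 = 3·60 − 6 = 174.

174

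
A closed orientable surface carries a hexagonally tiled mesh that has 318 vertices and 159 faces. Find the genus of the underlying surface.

1

Every face is a hexagon, so 2E = 6·159 = 954, giving E = 477.
χ = V − E + F = 318 − 477 + 159 = 0.
For a closed orientable surface χ = 2 − 2g, so g = (2 − (0))/2 = 1.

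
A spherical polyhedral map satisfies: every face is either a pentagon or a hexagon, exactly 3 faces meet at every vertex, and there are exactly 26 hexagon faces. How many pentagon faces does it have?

Let x be the number of pentagons; then F = 26 + x.
Edge–face incidences: 2E = 6·26 + 5·x = 156 + 5x.
Every vertex has degree 3, so 3V = 2E.
Euler: V − E + F = 2 ⇒ (2E)/3 − E + (26 + x) = 2.
Multiply by 6: 2·(2E) − 3·(2E) + 6·(26 + x) = 12, i.e. 156 + 6x − (156 + 5x) = 12.
Collecting terms: x = 12.
Then 2E = 156 + 5·12 = 216, so E = 108, V = 2E/3 = 72, F = 26 + 12 = 38.

12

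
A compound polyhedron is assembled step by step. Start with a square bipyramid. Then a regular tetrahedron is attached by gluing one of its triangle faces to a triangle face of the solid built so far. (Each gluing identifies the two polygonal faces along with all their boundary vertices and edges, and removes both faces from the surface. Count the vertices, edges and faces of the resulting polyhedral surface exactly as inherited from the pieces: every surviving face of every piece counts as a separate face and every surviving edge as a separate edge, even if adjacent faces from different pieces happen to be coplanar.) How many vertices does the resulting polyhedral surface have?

A square bipyramid: V=6, E=12, F=8.
Attach a regular tetrahedron (V=4, E=6, F=4) along a 3-gon: merge 3 vertices and 3 edges, delete both glued faces → V=7, E=15, F=10.
Check: V − E + F = 7 − 15 + 10 = 2.

7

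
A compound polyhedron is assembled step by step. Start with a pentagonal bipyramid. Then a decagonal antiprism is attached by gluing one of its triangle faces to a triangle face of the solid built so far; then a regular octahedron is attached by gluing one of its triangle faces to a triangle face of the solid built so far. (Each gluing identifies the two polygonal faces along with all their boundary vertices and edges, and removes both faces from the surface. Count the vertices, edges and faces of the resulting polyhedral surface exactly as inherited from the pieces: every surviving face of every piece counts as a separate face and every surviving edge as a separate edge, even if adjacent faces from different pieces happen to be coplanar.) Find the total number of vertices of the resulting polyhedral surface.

27

A pentagonal bipyramid: V=7, E=15, F=10.
Attach a decagonal antiprism (V=20, E=40, F=22) along a 3-gon: merge 3 vertices and 3 edges, delete both glued faces → V=24, E=52, F=30.
Attach a regular octahedron (V=6, E=12, F=8) along a 3-gon: merge 3 vertices and 3 edges, delete both glued faces → V=27, E=61, F=36.
Check: V − E + F = 27 − 61 + 36 = 2.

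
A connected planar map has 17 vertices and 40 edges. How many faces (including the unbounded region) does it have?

25

Euler's formula for a connected plane graph: V − E + F = 2, so F = 2 − 17 + 40 = 25.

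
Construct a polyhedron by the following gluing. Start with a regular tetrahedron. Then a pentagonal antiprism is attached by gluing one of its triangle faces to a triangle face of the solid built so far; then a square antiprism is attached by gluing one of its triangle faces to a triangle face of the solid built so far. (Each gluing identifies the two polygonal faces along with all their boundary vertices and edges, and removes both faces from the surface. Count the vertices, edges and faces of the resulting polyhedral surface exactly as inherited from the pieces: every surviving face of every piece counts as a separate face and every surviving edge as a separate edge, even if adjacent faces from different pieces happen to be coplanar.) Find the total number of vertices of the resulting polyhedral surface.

16

A regular tetrahedron: V=4, E=6, F=4.
Attach a pentagonal antiprism (V=10, E=20, F=12) along a 3-gon: merge 3 vertices and 3 edges, delete both glued faces → V=11, E=23, F=14.
Attach a square antiprism (V=8, E=16, F=10) along a 3-gon: merge 3 vertices and 3 edges, delete both glued faces → V=16, E=36, F=22.
Check: V − E + F = 16 − 36 + 22 = 2.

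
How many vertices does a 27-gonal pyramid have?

A pyramid on an n-gon base has one n-gon and n triangles: V = 27 + 1 = 28, E = 2·27 = 54, F = 27 + 1 = 28.

28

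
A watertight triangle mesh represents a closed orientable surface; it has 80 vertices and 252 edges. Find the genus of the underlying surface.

Every face is a triangle and each edge borders two faces, so 3F = 2·252, giving F = 168.
χ = V − E + F = 80 − 252 + 168 = -4.
For a closed orientable surface χ = 2 − 2g, so g = (2 − (-4))/2 = 3.

3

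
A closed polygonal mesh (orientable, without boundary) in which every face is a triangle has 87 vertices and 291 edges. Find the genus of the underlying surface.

6

Every face is a triangle and each edge borders two faces, so 3F = 2·291, giving F = 194.
χ = V − E + F = 87 − 291 + 194 = -10.
For a closed orientable surface χ = 2 − 2g, so g = (2 − (-10))/2 = 6.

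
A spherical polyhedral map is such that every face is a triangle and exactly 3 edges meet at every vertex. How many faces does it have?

4

Each face has 3 edges and each edge borders two faces, so 2E = 3F.
Each vertex has degree 3, so 3V = 2E and hence V = 3F/3.
Euler: V − E + F = 2 ⇒ (3F/3) − (3F/2) + F = 2.
Multiply by 6: (6 − 9 + 6)F = 12, i.e. 3F = 12.
So F = 4, E = 3·4/2 = 6, V = 3·4/3 = 4.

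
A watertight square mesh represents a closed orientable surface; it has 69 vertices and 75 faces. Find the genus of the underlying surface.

4

Every face is a square, so 2E = 4·75 = 300, giving E = 150.
χ = V − E + F = 69 − 150 + 75 = -6.
For a closed orientable surface χ = 2 − 2g, so g = (2 − (-6))/2 = 4.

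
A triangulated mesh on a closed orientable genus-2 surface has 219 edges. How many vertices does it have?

χ = 2 − 2·2 = -2, and every face is a triangle so 3F = 2E.
F = 2E/3 = 146. Then V = -2 + E − F = -2 + 219 − 146 = 71.

71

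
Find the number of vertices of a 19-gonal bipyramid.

21

A bipyramid over an n-gon has 2n triangular faces and n + 2 vertices: V = 19 + 2 = 21, E = 3·19 = 57, F = 2·19 = 38.
Check: V − E + F = 21 − 57 + 38 = 2.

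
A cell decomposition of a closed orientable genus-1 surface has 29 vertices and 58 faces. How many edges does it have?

For a closed orientable surface of genus 1, χ = 2 − 2·1 = 0.
E = V + F − (0) = 29 + 58 − (0) = 87.

87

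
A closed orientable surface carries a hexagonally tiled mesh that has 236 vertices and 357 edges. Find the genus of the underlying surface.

2

Every face is a hexagon and each edge borders two faces, so 6F = 2·357, giving F = 119.
χ = V − E + F = 236 − 357 + 119 = -2.
For a closed orientable surface χ = 2 − 2g, so g = (2 − (-2))/2 = 2.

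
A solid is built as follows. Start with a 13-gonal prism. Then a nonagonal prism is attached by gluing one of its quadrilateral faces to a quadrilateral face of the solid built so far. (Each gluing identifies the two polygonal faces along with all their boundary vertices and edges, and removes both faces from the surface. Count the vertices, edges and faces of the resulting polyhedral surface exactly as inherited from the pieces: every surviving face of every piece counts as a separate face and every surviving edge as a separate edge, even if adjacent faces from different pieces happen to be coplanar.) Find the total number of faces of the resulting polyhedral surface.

24

A 13-gonal prism: V=26, E=39, F=15.
Attach a nonagonal prism (V=18, E=27, F=11) along a 4-gon: merge 4 vertices and 4 edges, delete both glued faces → V=40, E=62, F=24.
Check: V − E + F = 40 − 62 + 24 = 2.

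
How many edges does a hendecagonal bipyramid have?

A bipyramid over an n-gon has 2n triangular faces and n + 2 vertices: V = 11 + 2 = 13, E = 3·11 = 33, F = 2·11 = 22.
Check: V − E + F = 13 − 33 + 22 = 2.

33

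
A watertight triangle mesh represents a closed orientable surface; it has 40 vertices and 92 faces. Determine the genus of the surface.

Every face is a triangle, so 2E = 3·92 = 276, giving E = 138.
χ = V − E + F = 40 − 138 + 92 = -6.
For a closed orientable surface χ = 2 − 2g, so g = (2 − (-6))/2 = 4.

4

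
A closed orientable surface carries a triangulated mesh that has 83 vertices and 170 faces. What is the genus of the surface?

Every face is a triangle, so 2E = 3·170 = 510, giving E = 255.
χ = V − E + F = 83 − 255 + 170 = -2.
For a closed orientable surface χ = 2 − 2g, so g = (2 − (-2))/2 = 2.

2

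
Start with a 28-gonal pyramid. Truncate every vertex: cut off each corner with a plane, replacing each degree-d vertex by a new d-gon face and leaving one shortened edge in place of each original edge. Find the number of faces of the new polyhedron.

58

The base solid has V = 29, E = 56, F = 29.
Truncation replaces each original edge-end by a new vertex, so V′ = 2E = 112.
Each original edge survives, and each old vertex of degree d contributes d new edges; summing degrees gives Σd = 2E, so E′ = E + 2E = 3E = 168.
Each original face survives and each original vertex becomes one new face: F′ = F + V = 58.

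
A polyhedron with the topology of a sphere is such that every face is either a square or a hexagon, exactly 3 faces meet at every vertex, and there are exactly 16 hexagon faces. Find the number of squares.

Let x be the number of squares; then F = 16 + x.
Edge–face incidences: 2E = 6·16 + 4·x = 96 + 4x.
Every vertex has degree 3, so 3V = 2E.
Euler: V − E + F = 2 ⇒ (2E)/3 − E + (16 + x) = 2.
Multiply by 6: 2·(2E) − 3·(2E) + 6·(16 + x) = 12, i.e. 96 + 6x − (96 + 4x) = 12.
Collecting terms: 2x = 12, so x = 6.
Then 2E = 96 + 4·6 = 120, so E = 60, V = 2E/3 = 40, F = 16 + 6 = 22.

6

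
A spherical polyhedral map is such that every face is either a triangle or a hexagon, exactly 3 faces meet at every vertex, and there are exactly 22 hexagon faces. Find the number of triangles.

4

Let x be the number of triangles; then F = 22 + x.
Edge–face incidences: 2E = 6·22 + 3·x = 132 + 3x.
Every vertex has degree 3, so 3V = 2E.
Euler: V − E + F = 2 ⇒ (2E)/3 − E + (22 + x) = 2.
Multiply by 6: 2·(2E) − 3·(2E) + 6·(22 + x) = 12, i.e. 132 + 6x − (132 + 3x) = 12.
Collecting terms: 3x = 12, so x = 4.
Then 2E = 132 + 3·4 = 144, so E = 72, V = 2E/3 = 48, F = 22 + 4 = 26.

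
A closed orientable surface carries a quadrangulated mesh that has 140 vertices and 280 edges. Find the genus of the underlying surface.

Every face is a square and each edge borders two faces, so 4F = 2·280, giving F = 140.
χ = V − E + F = 140 − 280 + 140 = 0.
For a closed orientable surface χ = 2 − 2g, so g = (2 − (0))/2 = 1.

1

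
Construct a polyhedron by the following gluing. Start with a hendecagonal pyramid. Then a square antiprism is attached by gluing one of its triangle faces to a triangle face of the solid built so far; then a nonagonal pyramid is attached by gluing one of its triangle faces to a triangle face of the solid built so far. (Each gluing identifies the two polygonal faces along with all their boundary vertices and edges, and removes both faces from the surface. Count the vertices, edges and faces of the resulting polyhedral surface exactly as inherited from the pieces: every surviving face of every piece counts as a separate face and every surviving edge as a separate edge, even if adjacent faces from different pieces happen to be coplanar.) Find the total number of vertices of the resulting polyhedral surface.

24

A hendecagonal pyramid: V=12, E=22, F=12.
Attach a square antiprism (V=8, E=16, F=10) along a 3-gon: merge 3 vertices and 3 edges, delete both glued faces → V=17, E=35, F=20.
Attach a nonagonal pyramid (V=10, E=18, F=10) along a 3-gon: merge 3 vertices and 3 edges, delete both glued faces → V=24, E=50, F=28.
Check: V − E + F = 24 − 50 + 28 = 2.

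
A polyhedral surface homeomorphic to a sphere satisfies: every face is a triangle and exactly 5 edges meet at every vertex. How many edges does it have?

Each face has 3 edges and each edge borders two faces, so 2E = 3F.
Each vertex has degree 5, so 5V = 2E and hence V = 3F/5.
Euler: V − E + F = 2 ⇒ (3F/5) − (3F/2) + F = 2.
Multiply by 10: (6 − 15 + 10)F = 20, i.e. 1F = 20.
So F = 20, E = 3·20/2 = 30, V = 3·20/5 = 12.

30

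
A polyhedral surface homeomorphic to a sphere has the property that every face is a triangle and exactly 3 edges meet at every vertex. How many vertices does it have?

Each face has 3 edges and each edge borders two faces, so 2E = 3F.
Each vertex has degree 3, so 3V = 2E and hence V = 3F/3.
Euler: V − E + F = 2 ⇒ (3F/3) − (3F/2) + F = 2.
Multiply by 6: (6 − 9 + 6)F = 12, i.e. 3F = 12.
So F = 4, E = 3·4/2 = 6, V = 3·4/3 = 4.

4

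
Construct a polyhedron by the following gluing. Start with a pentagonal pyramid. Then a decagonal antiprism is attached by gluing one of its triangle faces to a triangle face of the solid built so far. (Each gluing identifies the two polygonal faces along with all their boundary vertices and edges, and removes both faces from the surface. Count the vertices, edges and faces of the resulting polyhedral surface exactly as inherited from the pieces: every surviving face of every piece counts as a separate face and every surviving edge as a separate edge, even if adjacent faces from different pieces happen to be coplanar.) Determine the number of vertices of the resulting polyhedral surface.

A pentagonal pyramid: V=6, E=10, F=6.
Attach a decagonal antiprism (V=20, E=40, F=22) along a 3-gon: merge 3 vertices and 3 edges, delete both glued faces → V=23, E=47, F=26.
Check: V − E + F = 23 − 47 + 26 = 2.

23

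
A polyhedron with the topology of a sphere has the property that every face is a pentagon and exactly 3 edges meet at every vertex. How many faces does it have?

Each face has 5 edges and each edge borders two faces, so 2E = 5F.
Each vertex has degree 3, so 3V = 2E and hence V = 5F/3.
Euler: V − E + F = 2 ⇒ (5F/3) − (5F/2) + F = 2.
Multiply by 6: (10 − 15 + 6)F = 12, i.e. 1F = 12.
So F = 12, E = 5·12/2 = 30, V = 5·12/3 = 20.

12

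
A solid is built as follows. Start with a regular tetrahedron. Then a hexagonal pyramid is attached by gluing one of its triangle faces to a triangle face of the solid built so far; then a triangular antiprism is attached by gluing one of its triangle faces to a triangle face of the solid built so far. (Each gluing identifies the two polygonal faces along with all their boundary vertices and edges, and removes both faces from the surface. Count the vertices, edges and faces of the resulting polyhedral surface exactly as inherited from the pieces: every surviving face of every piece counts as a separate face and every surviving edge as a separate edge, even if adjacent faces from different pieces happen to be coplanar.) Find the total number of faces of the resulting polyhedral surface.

A regular tetrahedron: V=4, E=6, F=4.
Attach a hexagonal pyramid (V=7, E=12, F=7) along a 3-gon: merge 3 vertices and 3 edges, delete both glued faces → V=8, E=15, F=9.
Attach a triangular antiprism (V=6, E=12, F=8) along a 3-gon: merge 3 vertices and 3 edges, delete both glued faces → V=11, E=24, F=15.
Check: V − E + F = 11 − 24 + 15 = 2.

15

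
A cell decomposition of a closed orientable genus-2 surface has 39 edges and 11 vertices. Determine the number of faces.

26

For a closed orientable surface of genus 2, χ = 2 − 2·2 = -2.
F = -2 − V + E = -2 − 11 + 39 = 26.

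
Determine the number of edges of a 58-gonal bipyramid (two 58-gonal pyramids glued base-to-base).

A bipyramid over an n-gon has 2n triangular faces and n + 2 vertices: V = 58 + 2 = 60, E = 3·58 = 174, F = 2·58 = 116.
Check: V − E + F = 60 − 174 + 116 = 2.

174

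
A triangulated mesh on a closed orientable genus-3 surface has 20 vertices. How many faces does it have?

χ = 2 − 2·3 = -4, and every face is a triangle so 3F = 2E.
V − E + F = -4 with E = 3F/2 gives 20 − (3/2 − 1)·F = -4, so F = 48 and E = 72.

48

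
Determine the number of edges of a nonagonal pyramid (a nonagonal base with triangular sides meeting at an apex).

A pyramid on an n-gon base has one n-gon and n triangles: V = 9 + 1 = 10, E = 2·9 = 18, F = 9 + 1 = 10.

18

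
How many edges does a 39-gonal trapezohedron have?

156

The n-trapezohedron (dual of the n-antiprism) has V = 2·39 + 2 = 80, E = 4·39 = 156, F = 2·39 = 78.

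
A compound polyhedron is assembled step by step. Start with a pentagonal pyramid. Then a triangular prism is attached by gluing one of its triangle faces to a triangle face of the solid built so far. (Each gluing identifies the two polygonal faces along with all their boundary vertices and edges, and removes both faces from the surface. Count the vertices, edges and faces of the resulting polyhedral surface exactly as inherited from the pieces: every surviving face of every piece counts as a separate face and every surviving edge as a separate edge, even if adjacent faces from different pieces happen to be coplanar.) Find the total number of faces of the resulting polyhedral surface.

A pentagonal pyramid: V=6, E=10, F=6.
Attach a triangular prism (V=6, E=9, F=5) along a 3-gon: merge 3 vertices and 3 edges, delete both glued faces → V=9, E=16, F=9.
Check: V − E + F = 9 − 16 + 9 = 2.

9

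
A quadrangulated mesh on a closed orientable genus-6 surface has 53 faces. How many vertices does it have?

43

χ = 2 − 2·6 = -10, and every face is a square so 4F = 2E.
E = 4·53/2 = 106. Then V = -10 + E − F = -10 + 106 − 53 = 43.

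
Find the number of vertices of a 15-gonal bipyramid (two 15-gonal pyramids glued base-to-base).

A bipyramid over an n-gon has 2n triangular faces and n + 2 vertices: V = 15 + 2 = 17, E = 3·15 = 45, F = 2·15 = 30.
Check: V − E + F = 17 − 45 + 30 = 2.

17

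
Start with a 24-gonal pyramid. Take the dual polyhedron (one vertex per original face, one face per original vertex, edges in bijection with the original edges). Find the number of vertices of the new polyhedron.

The base solid has V = 25, E = 48, F = 25.
The dual swaps V and F and preserves E: V′ = F = 25, E′ = E = 48, F′ = V = 25.

25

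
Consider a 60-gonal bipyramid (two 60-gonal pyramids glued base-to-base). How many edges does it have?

180

A bipyramid over an n-gon has 2n triangular faces and n + 2 vertices: V = 60 + 2 = 62, E = 3·60 = 180, F = 2·60 = 120.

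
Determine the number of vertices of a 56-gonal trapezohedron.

114

The n-trapezohedron (dual of the n-antiprism) has V = 2·56 + 2 = 114, E = 4·56 = 224, F = 2·56 = 112.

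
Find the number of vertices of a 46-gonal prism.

A prism on an n-gon has two n-gon bases and n rectangular sides: V = 2·46 = 92, E = 3·46 = 138, F = 46 + 2 = 48.

92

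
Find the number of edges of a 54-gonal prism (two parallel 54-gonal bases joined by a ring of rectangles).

162

A prism on an n-gon has two n-gon bases and n rectangular sides: V = 2·54 = 108, E = 3·54 = 162, F = 54 + 2 = 56.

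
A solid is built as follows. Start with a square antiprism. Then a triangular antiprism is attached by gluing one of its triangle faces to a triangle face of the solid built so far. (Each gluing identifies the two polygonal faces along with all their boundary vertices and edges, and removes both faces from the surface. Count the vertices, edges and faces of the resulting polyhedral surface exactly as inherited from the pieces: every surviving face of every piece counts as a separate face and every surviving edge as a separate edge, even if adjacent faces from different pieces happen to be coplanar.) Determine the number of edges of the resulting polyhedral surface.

A square antiprism: V=8, E=16, F=10.
Attach a triangular antiprism (V=6, E=12, F=8) along a 3-gon: merge 3 vertices and 3 edges, delete both glued faces → V=11, E=25, F=16.
Check: V − E + F = 11 − 25 + 16 = 2.

25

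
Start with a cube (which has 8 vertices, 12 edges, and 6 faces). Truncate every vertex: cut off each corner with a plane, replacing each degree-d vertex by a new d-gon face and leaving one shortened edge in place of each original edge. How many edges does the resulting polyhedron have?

Truncation replaces each original edge-end by a new vertex, so V′ = 2E = 24.
Each original edge survives, and each old vertex of degree d contributes d new edges; summing degrees gives Σd = 2E, so E′ = E + 2E = 3E = 36.
Each original face survives and each original vertex becomes one new face: F′ = F + V = 14.

36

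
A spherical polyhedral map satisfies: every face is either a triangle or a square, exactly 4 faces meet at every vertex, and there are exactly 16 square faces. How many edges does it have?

Let x be the number of triangles; then F = 16 + x.
Edge–face incidences: 2E = 4·16 + 3·x = 64 + 3x.
Every vertex has degree 4, so 4V = 2E.
Euler: V − E + F = 2 ⇒ (2E)/4 − E + (16 + x) = 2.
Multiply by 8: 2·(2E) − 4·(2E) + 8·(16 + x) = 16, i.e. 128 + 8x − 2·(64 + 3x) = 16.
Collecting terms: 2x = 16, so x = 8.
Then 2E = 64 + 3·8 = 88, so E = 44, V = 2E/4 = 22, F = 16 + 8 = 24.

44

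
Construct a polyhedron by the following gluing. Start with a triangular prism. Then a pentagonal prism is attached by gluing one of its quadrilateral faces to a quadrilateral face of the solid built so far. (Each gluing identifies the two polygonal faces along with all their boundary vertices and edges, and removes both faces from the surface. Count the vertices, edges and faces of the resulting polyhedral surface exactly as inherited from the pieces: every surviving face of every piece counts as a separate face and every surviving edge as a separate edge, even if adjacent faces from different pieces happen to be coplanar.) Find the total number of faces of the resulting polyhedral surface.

10

A triangular prism: V=6, E=9, F=5.
Attach a pentagonal prism (V=10, E=15, F=7) along a 4-gon: merge 4 vertices and 4 edges, delete both glued faces → V=12, E=20, F=10.
Check: V − E + F = 12 − 20 + 10 = 2.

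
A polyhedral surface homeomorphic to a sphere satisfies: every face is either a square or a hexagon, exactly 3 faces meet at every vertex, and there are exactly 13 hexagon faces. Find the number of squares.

6

Let x be the number of squares; then F = 13 + x.
Edge–face incidences: 2E = 6·13 + 4·x = 78 + 4x.
Every vertex has degree 3, so 3V = 2E.
Euler: V − E + F = 2 ⇒ (2E)/3 − E + (13 + x) = 2.
Multiply by 6: 2·(2E) − 3·(2E) + 6·(13 + x) = 12, i.e. 78 + 6x − (78 + 4x) = 12.
Collecting terms: 2x = 12, so x = 6.
Then 2E = 78 + 4·6 = 102, so E = 51, V = 2E/3 = 34, F = 13 + 6 = 19.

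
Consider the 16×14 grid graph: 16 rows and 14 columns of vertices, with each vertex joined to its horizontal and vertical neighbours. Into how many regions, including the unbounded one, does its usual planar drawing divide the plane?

196

The grid has V = 16·14 = 224 vertices and E = 16·13 + 14·15 = 418 edges.
F = 2 − V + E = 2 − 224 + 418 = 196.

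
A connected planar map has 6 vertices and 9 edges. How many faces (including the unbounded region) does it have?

5

Euler's formula for a connected plane graph: V − E + F = 2, so F = 2 − 6 + 9 = 5.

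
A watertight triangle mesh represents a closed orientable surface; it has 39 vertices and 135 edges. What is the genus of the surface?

Every face is a triangle and each edge borders two faces, so 3F = 2·135, giving F = 90.
χ = V − E + F = 39 − 135 + 90 = -6.
For a closed orientable surface χ = 2 − 2g, so g = (2 − (-6))/2 = 4.

4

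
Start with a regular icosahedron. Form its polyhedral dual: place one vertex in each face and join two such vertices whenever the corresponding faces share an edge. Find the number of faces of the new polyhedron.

12

The base solid has V = 12, E = 30, F = 20.
The dual swaps V and F and preserves E: V′ = F = 20, E′ = E = 30, F′ = V = 12.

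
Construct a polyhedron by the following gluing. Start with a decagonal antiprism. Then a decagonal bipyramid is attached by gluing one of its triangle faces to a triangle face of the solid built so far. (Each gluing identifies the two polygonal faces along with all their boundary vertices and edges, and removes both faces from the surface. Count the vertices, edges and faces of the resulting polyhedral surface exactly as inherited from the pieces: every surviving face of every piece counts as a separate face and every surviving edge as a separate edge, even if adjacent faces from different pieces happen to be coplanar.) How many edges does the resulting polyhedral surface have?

67

A decagonal antiprism: V=20, E=40, F=22.
Attach a decagonal bipyramid (V=12, E=30, F=20) along a 3-gon: merge 3 vertices and 3 edges, delete both glued faces → V=29, E=67, F=40.
Check: V − E + F = 29 − 67 + 40 = 2.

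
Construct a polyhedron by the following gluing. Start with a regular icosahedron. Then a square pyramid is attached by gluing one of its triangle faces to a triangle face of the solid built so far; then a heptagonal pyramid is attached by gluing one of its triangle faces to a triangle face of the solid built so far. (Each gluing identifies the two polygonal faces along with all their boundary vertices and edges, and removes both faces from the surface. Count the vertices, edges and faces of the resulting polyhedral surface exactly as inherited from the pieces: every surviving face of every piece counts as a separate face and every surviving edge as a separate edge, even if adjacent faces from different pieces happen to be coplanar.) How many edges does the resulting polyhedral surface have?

A regular icosahedron: V=12, E=30, F=20.
Attach a square pyramid (V=5, E=8, F=5) along a 3-gon: merge 3 vertices and 3 edges, delete both glued faces → V=14, E=35, F=23.
Attach a heptagonal pyramid (V=8, E=14, F=8) along a 3-gon: merge 3 vertices and 3 edges, delete both glued faces → V=19, E=46, F=29.
Check: V − E + F = 19 − 46 + 29 = 2.

46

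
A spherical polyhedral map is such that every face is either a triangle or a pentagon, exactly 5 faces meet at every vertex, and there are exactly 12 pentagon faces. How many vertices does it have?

Let x be the number of triangles; then F = 12 + x.
Edge–face incidences: 2E = 5·12 + 3·x = 60 + 3x.
Every vertex has degree 5, so 5V = 2E.
Euler: V − E + F = 2 ⇒ (2E)/5 − E + (12 + x) = 2.
Multiply by 10: 2·(2E) − 5·(2E) + 10·(12 + x) = 20, i.e. 120 + 10x − 3·(60 + 3x) = 20.
Collecting terms: x − 60 = 20, so x = 80.
Then 2E = 60 + 3·80 = 300, so E = 150, V = 2E/5 = 60, F = 12 + 80 = 92.

60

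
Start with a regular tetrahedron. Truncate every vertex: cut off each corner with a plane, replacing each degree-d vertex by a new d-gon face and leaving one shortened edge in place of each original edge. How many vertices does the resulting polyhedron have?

The base solid has V = 4, E = 6, F = 4.
Truncation replaces each original edge-end by a new vertex, so V′ = 2E = 12.
Each original edge survives, and each old vertex of degree d contributes d new edges; summing degrees gives Σd = 2E, so E′ = E + 2E = 3E = 18.
Each original face survives and each original vertex becomes one new face: F′ = F + V = 8.

12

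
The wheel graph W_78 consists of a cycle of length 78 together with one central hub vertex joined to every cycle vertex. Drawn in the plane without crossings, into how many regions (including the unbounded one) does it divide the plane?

W_78 has V = 78 + 1 = 79 vertices and E = 2·78 = 156 edges.
By Euler's formula F = 2 − V + E = 2 − 79 + 156 = 79.

79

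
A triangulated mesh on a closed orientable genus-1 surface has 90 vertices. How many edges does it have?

χ = 2 − 2·1 = 0, and every face is a triangle so 3F = 2E.
V − E + F = 0 with E = 3F/2 gives 90 − (3/2 − 1)·F = 0, so F = 180 and E = 270.

270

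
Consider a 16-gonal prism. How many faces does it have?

A prism on an n-gon has two n-gon bases and n rectangular sides: V = 2·16 = 32, E = 3·16 = 48, F = 16 + 2 = 18.
Check: V − E + F = 32 − 48 + 18 = 2.

18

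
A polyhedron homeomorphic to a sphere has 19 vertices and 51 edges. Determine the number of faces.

34

Here V − E + F = 2.
F = 2 − V + E = 2 − 19 + 51 = 34.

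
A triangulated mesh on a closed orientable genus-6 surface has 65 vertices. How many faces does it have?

150

χ = 2 − 2·6 = -10, and every face is a triangle so 3F = 2E.
V − E + F = -10 with E = 3F/2 gives 65 − (3/2 − 1)·F = -10, so F = 150 and E = 225.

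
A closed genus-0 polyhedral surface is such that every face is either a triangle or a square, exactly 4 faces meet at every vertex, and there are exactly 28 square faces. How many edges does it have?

68

Let x be the number of triangles; then F = 28 + x.
Edge–face incidences: 2E = 4·28 + 3·x = 112 + 3x.
Every vertex has degree 4, so 4V = 2E.
Euler: V − E + F = 2 ⇒ (2E)/4 − E + (28 + x) = 2.
Multiply by 8: 2·(2E) − 4·(2E) + 8·(28 + x) = 16, i.e. 224 + 8x − 2·(112 + 3x) = 16.
Collecting terms: 2x = 16, so x = 8.
Then 2E = 112 + 3·8 = 136, so E = 68, V = 2E/4 = 34, F = 28 + 8 = 36.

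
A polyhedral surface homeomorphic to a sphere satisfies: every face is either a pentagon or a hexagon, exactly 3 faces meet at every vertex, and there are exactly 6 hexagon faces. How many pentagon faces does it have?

Let x be the number of pentagons; then F = 6 + x.
Edge–face incidences: 2E = 6·6 + 5·x = 36 + 5x.
Every vertex has degree 3, so 3V = 2E.
Euler: V − E + F = 2 ⇒ (2E)/3 − E + (6 + x) = 2.
Multiply by 6: 2·(2E) − 3·(2E) + 6·(6 + x) = 12, i.e. 36 + 6x − (36 + 5x) = 12.
Collecting terms: x = 12.
Then 2E = 36 + 5·12 = 96, so E = 48, V = 2E/3 = 32, F = 6 + 12 = 18.

12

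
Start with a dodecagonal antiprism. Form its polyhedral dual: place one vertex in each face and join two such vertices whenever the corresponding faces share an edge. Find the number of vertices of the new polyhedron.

26

The base solid has V = 24, E = 48, F = 26.
The dual swaps V and F and preserves E: V′ = F = 26, E′ = E = 48, F′ = V = 24.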